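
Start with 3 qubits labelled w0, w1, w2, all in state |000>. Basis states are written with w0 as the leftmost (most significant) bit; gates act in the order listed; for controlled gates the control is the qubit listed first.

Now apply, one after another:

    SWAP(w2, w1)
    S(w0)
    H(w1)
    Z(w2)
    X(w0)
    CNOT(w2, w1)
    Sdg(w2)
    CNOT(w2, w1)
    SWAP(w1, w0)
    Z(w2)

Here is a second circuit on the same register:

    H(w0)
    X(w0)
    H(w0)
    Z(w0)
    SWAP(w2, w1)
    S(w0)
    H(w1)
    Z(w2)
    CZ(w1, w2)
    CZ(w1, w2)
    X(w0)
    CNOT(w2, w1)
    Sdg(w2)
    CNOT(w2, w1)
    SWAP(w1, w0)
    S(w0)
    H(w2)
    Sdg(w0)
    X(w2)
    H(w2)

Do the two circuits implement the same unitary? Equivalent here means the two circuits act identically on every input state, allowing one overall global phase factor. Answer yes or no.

Yes — the two circuits implement the same unitary up to a global phase.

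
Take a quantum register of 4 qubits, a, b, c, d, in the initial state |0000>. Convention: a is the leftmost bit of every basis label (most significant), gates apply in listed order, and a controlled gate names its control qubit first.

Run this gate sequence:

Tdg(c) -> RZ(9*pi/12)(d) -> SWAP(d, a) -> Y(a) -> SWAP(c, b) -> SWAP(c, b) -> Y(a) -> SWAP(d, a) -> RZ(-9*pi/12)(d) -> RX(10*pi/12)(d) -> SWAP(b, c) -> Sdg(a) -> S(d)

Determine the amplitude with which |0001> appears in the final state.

|0001> carries amplitude sqrt(2)/4 + sqrt(6)/4 in the final state. Key observation: gates 2-9 undo each other exactly, leaving only the rest of the circuit to track.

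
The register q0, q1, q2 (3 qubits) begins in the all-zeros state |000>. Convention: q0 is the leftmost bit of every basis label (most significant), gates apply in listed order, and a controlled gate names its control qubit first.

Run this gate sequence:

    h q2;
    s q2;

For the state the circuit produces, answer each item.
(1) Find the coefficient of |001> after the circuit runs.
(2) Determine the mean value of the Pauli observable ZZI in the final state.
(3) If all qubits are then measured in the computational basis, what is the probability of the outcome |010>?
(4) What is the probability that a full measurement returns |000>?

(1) The amplitude on |001> is sqrt(2)*I/2.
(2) In the final state, ZZI has expectation 1.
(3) Outcome |010> occurs with probability 0.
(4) The probability of measuring |000> is 1/2.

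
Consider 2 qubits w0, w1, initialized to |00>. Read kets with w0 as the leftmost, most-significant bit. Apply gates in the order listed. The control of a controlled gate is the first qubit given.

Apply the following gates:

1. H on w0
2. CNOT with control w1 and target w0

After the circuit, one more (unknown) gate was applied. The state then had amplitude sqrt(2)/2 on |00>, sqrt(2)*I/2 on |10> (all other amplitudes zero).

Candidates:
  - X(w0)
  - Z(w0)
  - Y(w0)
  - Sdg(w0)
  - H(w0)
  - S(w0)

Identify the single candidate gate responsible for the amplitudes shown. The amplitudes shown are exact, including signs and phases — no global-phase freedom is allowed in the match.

It was S(w0) that produced the state shown.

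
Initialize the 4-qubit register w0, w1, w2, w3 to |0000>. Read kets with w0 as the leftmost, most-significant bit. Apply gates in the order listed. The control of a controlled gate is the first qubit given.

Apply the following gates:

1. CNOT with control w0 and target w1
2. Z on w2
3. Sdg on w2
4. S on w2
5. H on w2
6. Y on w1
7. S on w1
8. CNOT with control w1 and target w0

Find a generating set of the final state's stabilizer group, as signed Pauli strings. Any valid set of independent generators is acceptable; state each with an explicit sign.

The stabilizer group can be generated by +IIXI, -ZIII, -IZII, +IIIZ, among other valid generating sets.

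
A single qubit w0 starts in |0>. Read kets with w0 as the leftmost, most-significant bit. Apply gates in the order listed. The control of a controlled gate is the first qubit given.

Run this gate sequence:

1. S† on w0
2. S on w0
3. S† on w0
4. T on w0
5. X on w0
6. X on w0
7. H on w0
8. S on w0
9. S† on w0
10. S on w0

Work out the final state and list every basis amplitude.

After the circuit, the state carries amplitude sqrt(2)/2 on |0>, sqrt(2)*I/2 on |1>.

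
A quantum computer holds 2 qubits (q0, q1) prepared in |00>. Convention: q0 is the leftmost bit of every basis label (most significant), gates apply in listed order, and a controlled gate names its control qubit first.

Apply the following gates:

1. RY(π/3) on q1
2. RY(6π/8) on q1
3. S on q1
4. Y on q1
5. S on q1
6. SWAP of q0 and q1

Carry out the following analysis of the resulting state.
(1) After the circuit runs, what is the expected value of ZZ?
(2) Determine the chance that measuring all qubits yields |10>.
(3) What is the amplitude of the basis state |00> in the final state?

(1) The expectation value of ZZ is sqrt(2)/4 + sqrt(6)/4.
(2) The probability of measuring |10> is -sqrt(6)/8 - sqrt(2)/8 + 1/2.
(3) The final state's coefficient on |00> equals sqrt(2 - sqrt(2))/4 + sqrt(3*sqrt(2) + 6)/4.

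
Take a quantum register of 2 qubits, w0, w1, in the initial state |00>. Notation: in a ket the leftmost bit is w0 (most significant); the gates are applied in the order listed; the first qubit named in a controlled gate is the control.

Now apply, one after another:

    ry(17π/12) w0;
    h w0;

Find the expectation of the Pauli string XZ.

The expectation value of XZ is -sqrt(6)/4 + sqrt(2)/4.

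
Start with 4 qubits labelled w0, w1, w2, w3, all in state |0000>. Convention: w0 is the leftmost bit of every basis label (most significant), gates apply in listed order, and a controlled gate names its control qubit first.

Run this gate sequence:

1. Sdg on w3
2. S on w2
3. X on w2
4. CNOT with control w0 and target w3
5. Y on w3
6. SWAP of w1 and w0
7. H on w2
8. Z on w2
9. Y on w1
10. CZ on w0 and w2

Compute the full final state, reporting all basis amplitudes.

The resulting statevector has amplitude -sqrt(2)/2 on |0101>, -sqrt(2)/2 on |0111>, and 0 on every other basis state.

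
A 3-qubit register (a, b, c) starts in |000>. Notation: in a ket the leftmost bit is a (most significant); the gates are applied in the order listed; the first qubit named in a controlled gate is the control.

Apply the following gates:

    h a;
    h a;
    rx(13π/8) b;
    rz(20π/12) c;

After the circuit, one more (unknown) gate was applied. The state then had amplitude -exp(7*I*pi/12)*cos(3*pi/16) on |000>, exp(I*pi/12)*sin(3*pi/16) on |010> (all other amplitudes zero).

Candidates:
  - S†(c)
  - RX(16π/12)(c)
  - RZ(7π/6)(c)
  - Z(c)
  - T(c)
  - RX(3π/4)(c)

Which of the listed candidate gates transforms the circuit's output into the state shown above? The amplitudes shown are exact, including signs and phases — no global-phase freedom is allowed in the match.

The applied gate was RZ(7π/6)(c).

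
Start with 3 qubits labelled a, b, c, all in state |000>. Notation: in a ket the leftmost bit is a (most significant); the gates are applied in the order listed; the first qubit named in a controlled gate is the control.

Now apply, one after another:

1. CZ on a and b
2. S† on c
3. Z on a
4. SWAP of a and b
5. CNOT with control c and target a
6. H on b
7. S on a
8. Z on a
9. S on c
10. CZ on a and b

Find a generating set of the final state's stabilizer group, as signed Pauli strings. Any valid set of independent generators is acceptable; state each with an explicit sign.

The stabilizer group can be generated by +IXI, +ZII, +IIZ, among other valid generating sets.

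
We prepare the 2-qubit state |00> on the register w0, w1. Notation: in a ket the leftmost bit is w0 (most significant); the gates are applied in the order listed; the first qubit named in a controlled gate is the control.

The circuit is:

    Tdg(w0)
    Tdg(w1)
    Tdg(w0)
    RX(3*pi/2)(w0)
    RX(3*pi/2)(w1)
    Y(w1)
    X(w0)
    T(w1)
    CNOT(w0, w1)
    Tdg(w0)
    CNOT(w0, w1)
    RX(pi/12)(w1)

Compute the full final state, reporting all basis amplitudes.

The final amplitudes are -sqrt(6 - 3*sqrt(2))*exp(3*I*pi/4)/8 + I*sqrt(2 - sqrt(2))/8 + sqrt(sqrt(2) + 2)*exp(3*I*pi/4)/8 + I*sqrt(3*sqrt(2) + 6)/8 on |00>, -sqrt(6 - 3*sqrt(2))/8 + sqrt(sqrt(2) + 2)/8 - sqrt(3*sqrt(2) + 6)*exp(I*pi/4)/8 - sqrt(2 - sqrt(2))*exp(I*pi/4)/8 on |01>, -sqrt(6 - 3*sqrt(2))/8 + sqrt(sqrt(2) + 2)/8 - sqrt(3*sqrt(2) + 6)*exp(3*I*pi/4)/8 - sqrt(2 - sqrt(2))*exp(3*I*pi/4)/8 on |10>, -sqrt(sqrt(2) + 2)*exp(I*pi/4)/8 + I*sqrt(2 - sqrt(2))/8 + sqrt(6 - 3*sqrt(2))*exp(I*pi/4)/8 + I*sqrt(3*sqrt(2) + 6)/8 on |11>.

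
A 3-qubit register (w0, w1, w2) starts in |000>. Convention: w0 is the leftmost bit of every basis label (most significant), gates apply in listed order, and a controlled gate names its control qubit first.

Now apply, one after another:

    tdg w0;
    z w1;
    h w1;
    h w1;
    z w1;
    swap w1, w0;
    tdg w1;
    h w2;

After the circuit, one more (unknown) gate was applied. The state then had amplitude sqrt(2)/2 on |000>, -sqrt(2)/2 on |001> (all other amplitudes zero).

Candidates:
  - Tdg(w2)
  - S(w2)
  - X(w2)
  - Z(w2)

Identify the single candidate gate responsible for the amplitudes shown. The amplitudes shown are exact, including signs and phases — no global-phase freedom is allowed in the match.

It was Z(w2) that produced the state shown. Key observation: steps 2-5 multiply out to the identity, so the circuit reduces to the remaining gates.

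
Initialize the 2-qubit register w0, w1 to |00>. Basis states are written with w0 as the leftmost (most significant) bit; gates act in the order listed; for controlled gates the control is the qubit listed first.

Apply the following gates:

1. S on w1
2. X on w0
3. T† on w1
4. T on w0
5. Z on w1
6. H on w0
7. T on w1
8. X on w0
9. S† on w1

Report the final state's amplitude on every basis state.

The resulting statevector has amplitude -sqrt(2)*exp(I*pi/4)/2 on |00>, 0 on |01>, sqrt(2)*exp(I*pi/4)/2 on |10>, 0 on |11>.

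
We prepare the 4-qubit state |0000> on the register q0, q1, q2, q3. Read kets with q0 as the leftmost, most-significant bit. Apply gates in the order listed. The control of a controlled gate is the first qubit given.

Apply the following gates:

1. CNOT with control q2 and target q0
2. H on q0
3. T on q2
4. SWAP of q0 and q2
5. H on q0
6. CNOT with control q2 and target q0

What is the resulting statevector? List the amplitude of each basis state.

The final amplitudes are 1/2 on |0000>, 1/2 on |0010>, 1/2 on |1000>, 1/2 on |1010>, and 0 on every other basis state.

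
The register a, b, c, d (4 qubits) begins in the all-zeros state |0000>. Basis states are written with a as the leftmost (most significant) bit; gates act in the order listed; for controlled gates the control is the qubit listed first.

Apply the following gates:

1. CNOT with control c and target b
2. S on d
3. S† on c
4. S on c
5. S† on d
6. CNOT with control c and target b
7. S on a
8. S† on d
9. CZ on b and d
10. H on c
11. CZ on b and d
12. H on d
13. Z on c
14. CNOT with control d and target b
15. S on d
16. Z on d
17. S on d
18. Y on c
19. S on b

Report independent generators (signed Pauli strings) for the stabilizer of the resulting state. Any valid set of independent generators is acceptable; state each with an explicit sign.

The stabilizer group can be generated by +IXIY, +IIXI, +ZIII, +IZIZ, among other valid generating sets. Key observation: steps 1-6 multiply out to the identity, so the circuit reduces to the remaining gates.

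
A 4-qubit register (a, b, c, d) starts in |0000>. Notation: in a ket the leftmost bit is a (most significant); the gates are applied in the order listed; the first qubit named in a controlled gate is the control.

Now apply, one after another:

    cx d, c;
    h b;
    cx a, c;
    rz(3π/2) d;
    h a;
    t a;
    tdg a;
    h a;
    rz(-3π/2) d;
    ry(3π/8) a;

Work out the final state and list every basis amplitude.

The resulting statevector has amplitude sqrt(2)*cos(3*pi/16)/2 on |0000>, sqrt(2)*cos(3*pi/16)/2 on |0100>, sqrt(2)*sin(3*pi/16)/2 on |1000>, sqrt(2)*sin(3*pi/16)/2 on |1100>, and 0 on every other basis state. Key observation: steps 4-9 multiply out to the identity, so the circuit reduces to the remaining gates.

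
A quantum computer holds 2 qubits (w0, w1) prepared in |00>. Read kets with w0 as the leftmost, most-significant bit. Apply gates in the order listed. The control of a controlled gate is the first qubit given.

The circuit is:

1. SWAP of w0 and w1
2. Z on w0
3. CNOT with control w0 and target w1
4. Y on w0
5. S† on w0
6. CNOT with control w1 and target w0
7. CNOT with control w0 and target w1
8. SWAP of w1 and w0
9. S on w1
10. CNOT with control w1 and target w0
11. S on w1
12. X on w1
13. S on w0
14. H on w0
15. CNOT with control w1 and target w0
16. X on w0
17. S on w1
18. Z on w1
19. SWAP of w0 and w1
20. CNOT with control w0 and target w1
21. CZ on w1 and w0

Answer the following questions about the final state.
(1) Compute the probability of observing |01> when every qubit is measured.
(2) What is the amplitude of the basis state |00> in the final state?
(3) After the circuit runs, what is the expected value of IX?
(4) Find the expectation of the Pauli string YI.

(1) Outcome |01> occurs with probability 1/2.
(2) The final state's coefficient on |00> equals -sqrt(2)/2.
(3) In the final state, IX has expectation 1.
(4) In the final state, YI has expectation 0.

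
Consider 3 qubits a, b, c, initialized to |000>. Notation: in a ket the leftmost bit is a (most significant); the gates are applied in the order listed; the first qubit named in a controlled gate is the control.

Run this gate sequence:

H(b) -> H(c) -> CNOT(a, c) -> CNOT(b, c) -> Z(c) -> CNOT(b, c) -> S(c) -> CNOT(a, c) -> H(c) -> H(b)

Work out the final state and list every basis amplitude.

After the circuit, the state carries amplitude 1/2 - I/2 on |010>, 1/2 + I/2 on |011>, and 0 on every other basis state.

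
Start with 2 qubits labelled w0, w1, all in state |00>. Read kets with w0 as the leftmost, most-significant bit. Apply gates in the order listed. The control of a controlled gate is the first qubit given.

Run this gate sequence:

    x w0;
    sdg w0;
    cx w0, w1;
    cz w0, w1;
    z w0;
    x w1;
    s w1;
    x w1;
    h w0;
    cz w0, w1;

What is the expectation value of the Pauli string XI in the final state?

The observable XI averages to 1.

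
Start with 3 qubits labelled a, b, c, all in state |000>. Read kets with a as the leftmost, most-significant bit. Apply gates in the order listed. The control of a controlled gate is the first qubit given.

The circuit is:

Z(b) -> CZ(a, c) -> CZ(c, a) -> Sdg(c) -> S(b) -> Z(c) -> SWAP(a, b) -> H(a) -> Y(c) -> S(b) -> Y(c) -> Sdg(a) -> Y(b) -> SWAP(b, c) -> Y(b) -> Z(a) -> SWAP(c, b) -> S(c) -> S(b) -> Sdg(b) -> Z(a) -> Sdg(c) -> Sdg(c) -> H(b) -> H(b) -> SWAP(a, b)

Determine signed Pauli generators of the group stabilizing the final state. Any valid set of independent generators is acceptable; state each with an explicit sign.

One valid set of independent stabilizer generators is -IYI, -ZII, -IIZ (any independent generating set of the same group is equally correct).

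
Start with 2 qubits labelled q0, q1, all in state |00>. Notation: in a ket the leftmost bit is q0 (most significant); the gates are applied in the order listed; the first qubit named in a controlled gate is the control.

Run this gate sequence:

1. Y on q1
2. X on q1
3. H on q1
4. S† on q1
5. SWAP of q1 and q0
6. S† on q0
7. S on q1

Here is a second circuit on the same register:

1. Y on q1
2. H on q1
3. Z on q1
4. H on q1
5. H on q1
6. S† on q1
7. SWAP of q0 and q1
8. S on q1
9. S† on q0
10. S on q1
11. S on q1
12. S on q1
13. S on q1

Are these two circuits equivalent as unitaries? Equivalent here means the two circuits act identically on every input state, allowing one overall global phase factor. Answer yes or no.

Yes — the two circuits implement the same unitary up to a global phase.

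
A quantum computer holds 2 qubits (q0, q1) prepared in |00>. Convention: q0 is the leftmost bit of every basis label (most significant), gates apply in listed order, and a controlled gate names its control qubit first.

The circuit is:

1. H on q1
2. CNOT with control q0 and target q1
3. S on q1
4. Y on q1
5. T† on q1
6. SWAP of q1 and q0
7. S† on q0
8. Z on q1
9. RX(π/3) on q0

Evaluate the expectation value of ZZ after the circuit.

The expectation value of ZZ is -sqrt(6)/4.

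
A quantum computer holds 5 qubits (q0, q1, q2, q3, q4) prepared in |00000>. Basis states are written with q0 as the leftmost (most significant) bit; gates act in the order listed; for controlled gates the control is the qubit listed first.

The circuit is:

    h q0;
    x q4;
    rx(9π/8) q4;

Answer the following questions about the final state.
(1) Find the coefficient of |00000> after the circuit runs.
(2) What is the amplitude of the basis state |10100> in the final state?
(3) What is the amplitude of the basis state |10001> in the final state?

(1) The final state's coefficient on |00000> equals -sqrt(2)*I*cos(pi/16)/2.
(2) The final state's coefficient on |10100> equals 0.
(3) The amplitude on |10001> is -sqrt(2)*sin(pi/16)/2.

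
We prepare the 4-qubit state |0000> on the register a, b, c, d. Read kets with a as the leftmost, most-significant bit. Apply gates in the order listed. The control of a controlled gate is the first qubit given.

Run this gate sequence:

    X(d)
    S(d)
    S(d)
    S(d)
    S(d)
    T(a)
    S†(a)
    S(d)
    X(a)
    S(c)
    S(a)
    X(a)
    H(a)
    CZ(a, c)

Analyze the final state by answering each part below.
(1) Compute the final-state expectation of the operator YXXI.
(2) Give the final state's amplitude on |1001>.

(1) In the final state, YXXI has expectation 0. Key observation: gates 2-5 undo each other exactly, leaving only the rest of the circuit to track.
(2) The amplitude on |1001> is -sqrt(2)/2.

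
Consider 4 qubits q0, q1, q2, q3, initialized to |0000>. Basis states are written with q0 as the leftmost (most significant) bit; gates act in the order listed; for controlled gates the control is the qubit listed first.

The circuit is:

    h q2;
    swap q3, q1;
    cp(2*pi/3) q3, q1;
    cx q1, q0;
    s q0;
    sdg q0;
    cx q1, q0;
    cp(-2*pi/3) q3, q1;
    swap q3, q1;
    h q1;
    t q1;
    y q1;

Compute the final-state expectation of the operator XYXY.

The observable XYXY averages to 0. Key observation: gates 2-9 undo each other exactly, leaving only the rest of the circuit to track.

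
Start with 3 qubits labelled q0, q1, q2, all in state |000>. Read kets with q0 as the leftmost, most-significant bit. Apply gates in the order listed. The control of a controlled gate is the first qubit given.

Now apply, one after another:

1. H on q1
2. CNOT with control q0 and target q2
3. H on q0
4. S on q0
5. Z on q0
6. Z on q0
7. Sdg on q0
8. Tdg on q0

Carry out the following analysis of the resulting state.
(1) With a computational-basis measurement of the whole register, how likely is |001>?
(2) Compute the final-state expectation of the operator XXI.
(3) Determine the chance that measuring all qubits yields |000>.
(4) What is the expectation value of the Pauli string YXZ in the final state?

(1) The probability of measuring |001> is 0. Key observation: gates 4-7 undo each other exactly, leaving only the rest of the circuit to track.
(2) The expectation value of XXI is sqrt(2)/2.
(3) The probability of measuring |000> is 1/4.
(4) In the final state, YXZ has expectation -sqrt(2)/2.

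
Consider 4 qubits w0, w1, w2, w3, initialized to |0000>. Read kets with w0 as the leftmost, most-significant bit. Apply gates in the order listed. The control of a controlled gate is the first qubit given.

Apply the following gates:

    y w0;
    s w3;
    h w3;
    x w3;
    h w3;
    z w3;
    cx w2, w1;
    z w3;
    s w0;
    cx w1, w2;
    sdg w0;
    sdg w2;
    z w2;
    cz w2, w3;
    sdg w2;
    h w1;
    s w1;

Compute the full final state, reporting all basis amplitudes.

The final amplitudes are sqrt(2)*I/2 on |1000>, -sqrt(2)/2 on |1100>, and 0 on every other basis state. Key observation: gates 3-6 undo each other exactly, leaving only the rest of the circuit to track.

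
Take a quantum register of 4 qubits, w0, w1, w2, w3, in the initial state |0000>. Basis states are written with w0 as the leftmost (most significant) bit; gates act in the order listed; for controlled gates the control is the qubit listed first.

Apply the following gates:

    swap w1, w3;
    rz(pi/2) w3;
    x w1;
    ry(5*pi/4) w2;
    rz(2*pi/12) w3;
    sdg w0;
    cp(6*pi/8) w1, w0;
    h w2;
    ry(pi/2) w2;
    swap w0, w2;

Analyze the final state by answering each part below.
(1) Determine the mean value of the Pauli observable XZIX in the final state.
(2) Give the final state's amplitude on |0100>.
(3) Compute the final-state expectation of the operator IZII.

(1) In the final state, XZIX has expectation 0.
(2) The amplitude on |0100> is -sqrt(sqrt(2) + 2)*exp(2*I*pi/3)/2.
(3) In the final state, IZII has expectation -1.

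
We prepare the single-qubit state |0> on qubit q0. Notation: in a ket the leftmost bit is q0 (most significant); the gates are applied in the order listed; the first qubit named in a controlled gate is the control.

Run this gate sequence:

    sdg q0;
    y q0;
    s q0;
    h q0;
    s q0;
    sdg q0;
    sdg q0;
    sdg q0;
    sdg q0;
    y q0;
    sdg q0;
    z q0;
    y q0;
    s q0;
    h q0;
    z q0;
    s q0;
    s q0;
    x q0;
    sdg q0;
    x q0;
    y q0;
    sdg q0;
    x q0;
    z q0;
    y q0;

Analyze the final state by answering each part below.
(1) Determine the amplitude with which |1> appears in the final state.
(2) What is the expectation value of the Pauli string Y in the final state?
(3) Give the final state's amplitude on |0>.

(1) The final state's coefficient on |1> equals -1/2 - I/2. Key observation: gates 5-6 undo each other exactly, leaving only the rest of the circuit to track.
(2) The expectation value of Y is -1.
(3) The final state's coefficient on |0> equals 1/2 - I/2.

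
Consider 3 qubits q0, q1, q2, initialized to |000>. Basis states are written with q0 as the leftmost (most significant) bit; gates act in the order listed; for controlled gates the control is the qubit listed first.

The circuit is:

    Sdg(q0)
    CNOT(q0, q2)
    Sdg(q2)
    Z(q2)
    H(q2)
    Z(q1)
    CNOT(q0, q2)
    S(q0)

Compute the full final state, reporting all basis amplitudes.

After the circuit, the state carries amplitude sqrt(2)/2 on |000>, sqrt(2)/2 on |001>, and 0 on every other basis state.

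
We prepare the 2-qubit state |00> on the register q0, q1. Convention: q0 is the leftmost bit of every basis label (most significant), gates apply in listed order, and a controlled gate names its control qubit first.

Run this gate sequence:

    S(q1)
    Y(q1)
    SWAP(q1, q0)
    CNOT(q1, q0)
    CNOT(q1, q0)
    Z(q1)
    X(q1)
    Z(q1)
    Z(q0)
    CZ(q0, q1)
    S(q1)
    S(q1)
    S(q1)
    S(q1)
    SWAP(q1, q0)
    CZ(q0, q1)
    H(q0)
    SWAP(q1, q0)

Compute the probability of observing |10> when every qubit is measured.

The probability of measuring |10> is 1/2.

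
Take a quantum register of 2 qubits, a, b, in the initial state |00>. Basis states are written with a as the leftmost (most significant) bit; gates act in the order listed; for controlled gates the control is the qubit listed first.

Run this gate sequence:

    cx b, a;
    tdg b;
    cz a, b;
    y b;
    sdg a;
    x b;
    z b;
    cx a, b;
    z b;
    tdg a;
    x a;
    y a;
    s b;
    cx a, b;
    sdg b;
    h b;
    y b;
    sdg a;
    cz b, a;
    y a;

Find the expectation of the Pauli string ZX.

The observable ZX averages to 1.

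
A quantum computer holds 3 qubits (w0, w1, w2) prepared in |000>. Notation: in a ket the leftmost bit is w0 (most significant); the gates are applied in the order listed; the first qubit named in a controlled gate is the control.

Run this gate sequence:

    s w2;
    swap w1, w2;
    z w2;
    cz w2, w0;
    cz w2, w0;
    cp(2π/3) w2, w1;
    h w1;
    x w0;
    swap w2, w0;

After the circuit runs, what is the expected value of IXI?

The observable IXI averages to 1.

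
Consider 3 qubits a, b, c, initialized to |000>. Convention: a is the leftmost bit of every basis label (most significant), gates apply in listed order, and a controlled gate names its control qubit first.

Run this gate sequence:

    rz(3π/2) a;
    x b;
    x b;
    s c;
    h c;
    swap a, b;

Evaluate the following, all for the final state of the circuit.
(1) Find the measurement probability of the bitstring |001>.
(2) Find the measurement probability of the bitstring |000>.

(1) Outcome |001> occurs with probability 1/2. Key observation: steps 2-3 multiply out to the identity, so the circuit reduces to the remaining gates.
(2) Outcome |000> occurs with probability 1/2.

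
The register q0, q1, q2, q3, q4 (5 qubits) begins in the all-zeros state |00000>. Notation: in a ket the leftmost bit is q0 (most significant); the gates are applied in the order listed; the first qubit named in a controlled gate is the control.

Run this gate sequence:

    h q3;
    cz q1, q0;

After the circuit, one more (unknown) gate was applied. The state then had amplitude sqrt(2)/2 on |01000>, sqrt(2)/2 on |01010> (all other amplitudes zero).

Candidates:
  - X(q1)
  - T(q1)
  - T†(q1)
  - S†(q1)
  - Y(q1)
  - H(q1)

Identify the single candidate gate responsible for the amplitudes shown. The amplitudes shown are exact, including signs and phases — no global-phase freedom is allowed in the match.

The applied gate was X(q1).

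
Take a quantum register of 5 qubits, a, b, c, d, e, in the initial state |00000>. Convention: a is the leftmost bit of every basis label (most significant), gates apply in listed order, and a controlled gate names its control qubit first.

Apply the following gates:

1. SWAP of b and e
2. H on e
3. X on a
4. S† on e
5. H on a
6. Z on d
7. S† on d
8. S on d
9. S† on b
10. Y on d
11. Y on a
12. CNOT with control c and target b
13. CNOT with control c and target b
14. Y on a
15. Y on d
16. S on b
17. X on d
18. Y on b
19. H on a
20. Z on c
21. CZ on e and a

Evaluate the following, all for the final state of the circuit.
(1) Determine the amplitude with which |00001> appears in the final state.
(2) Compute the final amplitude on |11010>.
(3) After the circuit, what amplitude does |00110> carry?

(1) |00001> carries amplitude 0 in the final state. Key observation: the block from step 9 through step 16 cancels to the identity and can be dropped.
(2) The amplitude on |11010> is sqrt(2)*I/2.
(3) |00110> carries amplitude 0 in the final state.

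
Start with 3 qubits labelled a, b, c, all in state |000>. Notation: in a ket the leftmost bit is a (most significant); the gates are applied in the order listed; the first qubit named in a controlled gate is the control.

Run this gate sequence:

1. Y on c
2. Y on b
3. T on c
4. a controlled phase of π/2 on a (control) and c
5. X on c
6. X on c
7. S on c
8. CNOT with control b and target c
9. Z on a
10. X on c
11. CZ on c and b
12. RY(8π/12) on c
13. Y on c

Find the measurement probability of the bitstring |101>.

The probability of measuring |101> is 0. Key observation: gates 5-6 undo each other exactly, leaving only the rest of the circuit to track.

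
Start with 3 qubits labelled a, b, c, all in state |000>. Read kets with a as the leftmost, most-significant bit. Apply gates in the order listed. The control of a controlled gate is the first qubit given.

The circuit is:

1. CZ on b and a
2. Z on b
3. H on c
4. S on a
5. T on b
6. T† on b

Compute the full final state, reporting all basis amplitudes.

The final amplitudes are sqrt(2)/2 on |000>, sqrt(2)/2 on |001>, and 0 on every other basis state.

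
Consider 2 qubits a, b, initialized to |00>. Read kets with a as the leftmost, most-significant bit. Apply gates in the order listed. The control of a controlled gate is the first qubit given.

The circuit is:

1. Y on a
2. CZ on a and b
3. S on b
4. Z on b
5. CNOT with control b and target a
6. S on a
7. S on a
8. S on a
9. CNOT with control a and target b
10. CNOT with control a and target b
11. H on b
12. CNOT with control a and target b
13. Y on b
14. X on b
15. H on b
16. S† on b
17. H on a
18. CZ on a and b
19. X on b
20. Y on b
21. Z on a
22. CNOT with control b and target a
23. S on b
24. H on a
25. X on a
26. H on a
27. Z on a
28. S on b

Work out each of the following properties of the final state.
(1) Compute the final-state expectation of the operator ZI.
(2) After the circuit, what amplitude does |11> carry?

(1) The observable ZI averages to 0. Key observation: steps 24-27 multiply out to the identity, so the circuit reduces to the remaining gates.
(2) The final state's coefficient on |11> equals -sqrt(2)*I/2.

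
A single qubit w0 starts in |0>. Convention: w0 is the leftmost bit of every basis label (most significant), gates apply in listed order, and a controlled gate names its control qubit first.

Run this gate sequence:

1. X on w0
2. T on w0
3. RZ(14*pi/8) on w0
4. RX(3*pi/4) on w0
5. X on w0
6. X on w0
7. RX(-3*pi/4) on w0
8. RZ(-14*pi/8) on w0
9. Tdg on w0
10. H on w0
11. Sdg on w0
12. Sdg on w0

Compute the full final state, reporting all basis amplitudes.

The final amplitudes are sqrt(2)/2 on |0>, sqrt(2)/2 on |1>. Key observation: steps 2-9 multiply out to the identity, so the circuit reduces to the remaining gates.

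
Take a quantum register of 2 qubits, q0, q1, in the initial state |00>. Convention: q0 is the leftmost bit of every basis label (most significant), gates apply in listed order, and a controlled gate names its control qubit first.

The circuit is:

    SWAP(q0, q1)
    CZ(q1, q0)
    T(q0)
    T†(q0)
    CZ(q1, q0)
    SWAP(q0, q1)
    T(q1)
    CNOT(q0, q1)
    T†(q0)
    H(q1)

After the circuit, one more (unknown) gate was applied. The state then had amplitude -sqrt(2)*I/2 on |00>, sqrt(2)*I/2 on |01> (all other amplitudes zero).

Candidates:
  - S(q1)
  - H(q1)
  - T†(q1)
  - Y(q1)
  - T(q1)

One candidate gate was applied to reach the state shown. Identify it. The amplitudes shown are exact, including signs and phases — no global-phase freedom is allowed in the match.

The applied gate was Y(q1). Key observation: gates 1-6 undo each other exactly, leaving only the rest of the circuit to track.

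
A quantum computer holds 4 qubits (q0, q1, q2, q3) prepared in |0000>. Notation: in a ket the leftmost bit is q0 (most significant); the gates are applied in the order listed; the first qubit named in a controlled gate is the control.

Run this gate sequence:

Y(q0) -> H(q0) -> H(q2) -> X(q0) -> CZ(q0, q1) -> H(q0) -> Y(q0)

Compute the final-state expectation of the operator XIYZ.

The expectation value of XIYZ is 0.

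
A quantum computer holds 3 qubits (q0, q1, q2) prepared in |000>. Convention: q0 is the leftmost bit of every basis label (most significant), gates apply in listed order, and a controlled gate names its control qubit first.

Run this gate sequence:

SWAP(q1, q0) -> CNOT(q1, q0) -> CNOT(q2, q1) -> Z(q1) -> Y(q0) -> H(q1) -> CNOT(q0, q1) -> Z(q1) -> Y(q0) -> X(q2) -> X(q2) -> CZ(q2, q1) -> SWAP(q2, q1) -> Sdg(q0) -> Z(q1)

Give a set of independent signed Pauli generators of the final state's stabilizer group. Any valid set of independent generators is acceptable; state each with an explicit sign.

One valid set of independent stabilizer generators is -IIX, +ZII, +IZI (any independent generating set of the same group is equally correct).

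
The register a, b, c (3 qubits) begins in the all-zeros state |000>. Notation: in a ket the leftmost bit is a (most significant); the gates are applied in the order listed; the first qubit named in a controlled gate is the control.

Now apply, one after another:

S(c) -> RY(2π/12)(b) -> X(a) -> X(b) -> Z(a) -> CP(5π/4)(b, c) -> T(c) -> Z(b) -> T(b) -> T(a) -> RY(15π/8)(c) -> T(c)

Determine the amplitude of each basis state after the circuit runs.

The final amplitudes are 0 on |000>, 0 on |001>, 0 on |010>, 0 on |011>, (-sqrt(2) + sqrt(6))*exp(I*pi/4)*cos(pi/16)/4 on |100>, I*(-sqrt(6) + sqrt(2))*sin(pi/16)/4 on |101>, -I*(sqrt(2) + sqrt(6))*cos(pi/16)/4 on |110>, (sqrt(2) + sqrt(6))*exp(3*I*pi/4)*sin(pi/16)/4 on |111>.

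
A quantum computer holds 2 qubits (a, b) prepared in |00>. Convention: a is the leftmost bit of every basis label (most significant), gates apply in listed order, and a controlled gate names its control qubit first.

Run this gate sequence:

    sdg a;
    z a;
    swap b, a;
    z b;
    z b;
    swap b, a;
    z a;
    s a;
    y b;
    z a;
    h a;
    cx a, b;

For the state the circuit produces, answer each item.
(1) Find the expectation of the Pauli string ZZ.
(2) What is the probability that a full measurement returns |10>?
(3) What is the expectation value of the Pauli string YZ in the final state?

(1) The observable ZZ averages to -1.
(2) A full measurement returns |10> with probability 1/2.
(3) The observable YZ averages to 0.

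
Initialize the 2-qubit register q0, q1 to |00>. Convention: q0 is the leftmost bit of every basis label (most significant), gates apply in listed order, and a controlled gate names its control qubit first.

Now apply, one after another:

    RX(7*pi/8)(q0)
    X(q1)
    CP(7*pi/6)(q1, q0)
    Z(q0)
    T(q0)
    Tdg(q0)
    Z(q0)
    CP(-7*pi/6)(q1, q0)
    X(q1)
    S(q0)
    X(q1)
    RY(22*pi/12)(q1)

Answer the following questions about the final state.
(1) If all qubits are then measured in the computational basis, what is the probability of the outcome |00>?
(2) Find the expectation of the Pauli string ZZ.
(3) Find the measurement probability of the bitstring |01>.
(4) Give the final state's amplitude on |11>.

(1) The probability of measuring |00> is (2 - sqrt(3))*(2 - sqrt(sqrt(2) + 2))/16. Key observation: gates 2-9 undo each other exactly, leaving only the rest of the circuit to track.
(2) The observable ZZ averages to sqrt(3*sqrt(2) + 6)/4.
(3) A full measurement returns |01> with probability (2 - sqrt(sqrt(2) + 2))*(sqrt(3) + 2)/16.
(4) The amplitude on |11> is -(sqrt(2) + sqrt(6))*cos(pi/16)/4.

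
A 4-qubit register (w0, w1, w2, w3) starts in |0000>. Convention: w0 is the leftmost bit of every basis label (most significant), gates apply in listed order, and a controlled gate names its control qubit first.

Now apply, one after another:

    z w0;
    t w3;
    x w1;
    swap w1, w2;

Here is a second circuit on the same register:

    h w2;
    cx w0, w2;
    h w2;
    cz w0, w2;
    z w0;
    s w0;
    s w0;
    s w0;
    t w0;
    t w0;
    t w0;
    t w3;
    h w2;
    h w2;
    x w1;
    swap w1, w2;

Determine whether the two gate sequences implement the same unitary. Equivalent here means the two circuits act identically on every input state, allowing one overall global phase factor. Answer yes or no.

No: there is an input state on which the two circuits produce genuinely different outputs (not merely differing by a phase).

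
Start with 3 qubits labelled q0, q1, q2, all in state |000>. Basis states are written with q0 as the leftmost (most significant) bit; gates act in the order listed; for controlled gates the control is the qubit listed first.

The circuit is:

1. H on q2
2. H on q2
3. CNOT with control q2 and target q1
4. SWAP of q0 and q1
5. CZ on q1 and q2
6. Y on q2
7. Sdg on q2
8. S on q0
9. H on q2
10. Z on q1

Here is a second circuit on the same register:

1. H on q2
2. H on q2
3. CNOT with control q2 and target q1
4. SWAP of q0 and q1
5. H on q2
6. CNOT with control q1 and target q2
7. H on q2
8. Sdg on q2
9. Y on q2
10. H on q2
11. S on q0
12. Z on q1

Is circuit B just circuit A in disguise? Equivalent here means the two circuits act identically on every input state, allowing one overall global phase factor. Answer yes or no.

No, they are not equivalent — no single phase factor reconciles the two unitaries.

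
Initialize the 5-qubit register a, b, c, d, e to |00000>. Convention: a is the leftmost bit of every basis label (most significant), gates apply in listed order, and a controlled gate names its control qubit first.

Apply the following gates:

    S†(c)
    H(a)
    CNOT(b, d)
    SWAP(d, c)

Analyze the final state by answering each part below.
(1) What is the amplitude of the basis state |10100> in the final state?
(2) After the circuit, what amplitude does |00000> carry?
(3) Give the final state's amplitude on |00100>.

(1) |10100> carries amplitude 0 in the final state.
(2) The final state's coefficient on |00000> equals sqrt(2)/2.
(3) The amplitude on |00100> is 0.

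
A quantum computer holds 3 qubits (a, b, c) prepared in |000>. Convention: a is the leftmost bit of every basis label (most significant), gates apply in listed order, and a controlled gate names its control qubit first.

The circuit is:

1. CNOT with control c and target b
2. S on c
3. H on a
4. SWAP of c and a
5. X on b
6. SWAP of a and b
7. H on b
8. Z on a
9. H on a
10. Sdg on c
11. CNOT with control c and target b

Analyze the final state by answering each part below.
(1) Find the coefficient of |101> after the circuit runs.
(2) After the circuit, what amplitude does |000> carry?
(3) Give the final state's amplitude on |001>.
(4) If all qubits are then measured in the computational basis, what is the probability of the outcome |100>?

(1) The final state's coefficient on |101> equals -sqrt(2)*I/4.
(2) The amplitude on |000> is -sqrt(2)/4.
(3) The final state's coefficient on |001> equals sqrt(2)*I/4.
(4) Outcome |100> occurs with probability 1/8.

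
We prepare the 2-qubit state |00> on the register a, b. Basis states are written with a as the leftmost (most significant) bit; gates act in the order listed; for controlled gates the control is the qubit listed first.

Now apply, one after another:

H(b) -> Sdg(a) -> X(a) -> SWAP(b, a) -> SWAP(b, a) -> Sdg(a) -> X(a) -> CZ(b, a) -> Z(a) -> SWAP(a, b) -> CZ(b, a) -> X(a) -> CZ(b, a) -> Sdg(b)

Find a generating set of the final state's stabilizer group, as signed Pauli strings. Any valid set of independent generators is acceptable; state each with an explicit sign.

The stabilizer group can be generated by +XI, +IZ, among other valid generating sets.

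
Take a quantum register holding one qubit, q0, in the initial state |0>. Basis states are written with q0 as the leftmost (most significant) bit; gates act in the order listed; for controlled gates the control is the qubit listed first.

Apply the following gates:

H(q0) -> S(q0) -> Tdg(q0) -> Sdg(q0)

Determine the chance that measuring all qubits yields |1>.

The probability of measuring |1> is 1/2.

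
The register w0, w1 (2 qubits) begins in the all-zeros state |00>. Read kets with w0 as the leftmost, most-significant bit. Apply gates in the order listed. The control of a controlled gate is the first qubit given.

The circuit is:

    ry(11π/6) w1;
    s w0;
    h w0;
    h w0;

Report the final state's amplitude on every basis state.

The resulting statevector has amplitude -sqrt(6)/4 - sqrt(2)/4 on |00>, -sqrt(2)/4 + sqrt(6)/4 on |01>, 0 on |10>, 0 on |11>.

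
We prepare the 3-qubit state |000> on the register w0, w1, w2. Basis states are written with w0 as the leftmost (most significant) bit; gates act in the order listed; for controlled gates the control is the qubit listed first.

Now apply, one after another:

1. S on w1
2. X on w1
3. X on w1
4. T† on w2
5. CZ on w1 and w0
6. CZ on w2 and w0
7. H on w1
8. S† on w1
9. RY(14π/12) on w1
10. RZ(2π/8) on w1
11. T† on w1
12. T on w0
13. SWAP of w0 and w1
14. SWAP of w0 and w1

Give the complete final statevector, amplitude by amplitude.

The resulting statevector has amplitude (-1 + sqrt(3) - sqrt(3)*I - I)*exp(7*I*pi/8)/4 on |000>, (-sqrt(3) - 1 - sqrt(3)*I + I)*exp(7*I*pi/8)/4 on |010>, and 0 on every other basis state. Key observation: gates 2-3 undo each other exactly, leaving only the rest of the circuit to track.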